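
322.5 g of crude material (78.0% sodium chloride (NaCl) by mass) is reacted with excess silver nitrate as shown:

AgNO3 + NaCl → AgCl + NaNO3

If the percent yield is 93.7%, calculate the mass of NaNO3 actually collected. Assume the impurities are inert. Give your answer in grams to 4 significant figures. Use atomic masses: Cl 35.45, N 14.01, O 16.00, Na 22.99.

342.8 g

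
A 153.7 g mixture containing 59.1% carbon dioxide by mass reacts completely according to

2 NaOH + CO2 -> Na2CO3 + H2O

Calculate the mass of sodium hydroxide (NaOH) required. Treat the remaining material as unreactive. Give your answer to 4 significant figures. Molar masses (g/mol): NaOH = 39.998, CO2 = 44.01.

165.1 g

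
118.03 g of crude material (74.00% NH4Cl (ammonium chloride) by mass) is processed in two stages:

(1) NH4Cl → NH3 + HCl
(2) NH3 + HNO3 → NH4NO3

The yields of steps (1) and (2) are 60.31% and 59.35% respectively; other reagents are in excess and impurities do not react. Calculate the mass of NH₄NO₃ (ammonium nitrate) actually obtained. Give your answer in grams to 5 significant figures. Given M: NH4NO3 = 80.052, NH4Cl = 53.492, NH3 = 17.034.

Pure NH4Cl = 118.03 × 0.7400 = 87.3422 g.
n(NH4Cl) = 87.3422 / 53.492 = 1.63281 mol.
Step 1 (NH4Cl:NH3 = 1:1): theoretical n(NH3) = 1.63281 mol; at 60.31% yield, n(NH3) = 0.984747 mol.
Step 2 (NH3:NH4NO3 = 1:1): theoretical n(NH4NO3) = 0.984747 mol, so theoretical mass = 0.984747 × 80.052 = 78.8310 g.
At 59.35% yield, actual mass of NH4NO3 = 78.8310 × 0.5935 = 46.7862 g.

46.786 g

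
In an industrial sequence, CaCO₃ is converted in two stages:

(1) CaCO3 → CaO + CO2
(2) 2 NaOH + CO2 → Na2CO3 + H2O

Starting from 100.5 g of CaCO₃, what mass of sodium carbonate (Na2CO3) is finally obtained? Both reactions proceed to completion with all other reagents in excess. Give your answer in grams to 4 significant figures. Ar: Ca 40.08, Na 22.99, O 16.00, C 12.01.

106.4 g

M(CaCO3) = 40.08 + 12.01 + 3(16.00) = 100.09 g/mol.
M(Na2CO3) = 2(22.99) + 12.01 + 3(16.00) = 105.99 g/mol.
n(CaCO3) = 100.50 / 100.09 = 1.0041 mol.
Step 1 gives a 1:1 ratio of CaCO3 to CO2, so n(CO2) = 1.0041 mol.
In step 2 the CO2:Na2CO3 ratio is 1:1, so n(Na2CO3) = 1.0041 mol.
Mass of Na2CO3 = 1.0041 × 105.99 = 106.42 g.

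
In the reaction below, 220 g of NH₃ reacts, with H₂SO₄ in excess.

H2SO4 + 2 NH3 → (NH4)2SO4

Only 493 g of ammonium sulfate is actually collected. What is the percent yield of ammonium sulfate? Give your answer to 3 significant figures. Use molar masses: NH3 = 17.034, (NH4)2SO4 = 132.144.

57.8 %

n(NH3) = 220.0 g / 17.034 g/mol = 12.92 mol.
From the equation the NH3:(NH4)2SO4 mole ratio is 2:1, so n((NH4)2SO4) = 12.92 × 1/2 = 6.458 mol.
Mass of (NH4)2SO4 = 6.458 mol × 132.144 g/mol = 853.3 g.
This is the theoretical yield. Percent yield = 493 g / 853.3 g × 100% = 57.77%.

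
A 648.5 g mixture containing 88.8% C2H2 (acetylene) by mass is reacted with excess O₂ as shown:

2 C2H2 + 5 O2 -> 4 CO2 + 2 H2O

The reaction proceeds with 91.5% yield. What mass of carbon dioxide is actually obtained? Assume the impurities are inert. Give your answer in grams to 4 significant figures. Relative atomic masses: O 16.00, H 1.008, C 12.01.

1781 g

Pure C2H2 available = 648.5 g × 0.888 = 575.87 g.
M(C2H2) = 2(12.01) + 2(1.008) = 26.036 g/mol.
M(CO2) = 12.01 + 2(16.00) = 44.01 g/mol.
n(C2H2) = 575.87 g / 26.036 g/mol = 22.118 mol.
From the equation the C2H2:CO2 mole ratio is 2:4, so n(CO2) = 22.118 × 4/2 = 44.236 mol.
Mass of CO2 = 44.236 mol × 44.01 g/mol = 1946.8 g.
Actual mass collected = 1946.8 g × 0.915 = 1781.4 g.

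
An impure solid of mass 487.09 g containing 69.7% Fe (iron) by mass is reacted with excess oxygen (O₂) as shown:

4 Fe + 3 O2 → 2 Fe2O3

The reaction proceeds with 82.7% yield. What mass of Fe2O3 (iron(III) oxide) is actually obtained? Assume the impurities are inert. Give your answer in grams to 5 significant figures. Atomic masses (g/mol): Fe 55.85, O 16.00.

Pure Fe available = 487.09 g × 0.697 = 339.502 g.
M(Fe) = 55.85 g/mol.
M(Fe2O3) = 2(55.85) + 3(16.00) = 159.70 g/mol.
n(Fe) = 339.502 g / 55.85 g/mol = 6.07881 mol.
From the equation the Fe:Fe2O3 mole ratio is 4:2, so n(Fe2O3) = 6.07881 × 2/4 = 3.03941 mol.
Mass of Fe2O3 = 3.03941 mol × 159.70 g/mol = 485.393 g.
Actual mass collected = 485.393 g × 0.827 = 401.420 g.

401.42 g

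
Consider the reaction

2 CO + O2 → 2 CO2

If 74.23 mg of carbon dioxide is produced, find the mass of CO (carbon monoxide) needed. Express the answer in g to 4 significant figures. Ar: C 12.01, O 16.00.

0.04724 g

M(CO2) = 12.01 + 2(16.00) = 44.01 g/mol.
M(CO) = 12.01 + 16.00 = 28.01 g/mol.
Convert: 74.23 mg = 0.074230 g.
n(CO2) = 0.074230 g / 44.01 g/mol = 0.0016867 mol.
From the equation the CO2:CO mole ratio is 2:2, so n(CO) = 0.0016867 × 2/2 = 0.0016867 mol.
Mass of CO = 0.0016867 mol × 28.01 g/mol = 0.047243 g.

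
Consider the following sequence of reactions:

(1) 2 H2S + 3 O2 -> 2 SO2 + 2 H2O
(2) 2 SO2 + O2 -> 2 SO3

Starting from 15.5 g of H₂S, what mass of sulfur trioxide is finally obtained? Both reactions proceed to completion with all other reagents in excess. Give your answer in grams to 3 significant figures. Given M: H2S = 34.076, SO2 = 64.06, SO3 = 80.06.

36.4 g

n(H2S) = 15.50 / 34.076 = 0.4549 mol.
Step 1 gives a 2:2 ratio of H2S to SO2, so n(SO2) = 0.4549 mol.
In step 2 the SO2:SO3 ratio is 2:2, so n(SO3) = 0.4549 mol.
Mass of SO3 = 0.4549 × 80.06 = 36.42 g.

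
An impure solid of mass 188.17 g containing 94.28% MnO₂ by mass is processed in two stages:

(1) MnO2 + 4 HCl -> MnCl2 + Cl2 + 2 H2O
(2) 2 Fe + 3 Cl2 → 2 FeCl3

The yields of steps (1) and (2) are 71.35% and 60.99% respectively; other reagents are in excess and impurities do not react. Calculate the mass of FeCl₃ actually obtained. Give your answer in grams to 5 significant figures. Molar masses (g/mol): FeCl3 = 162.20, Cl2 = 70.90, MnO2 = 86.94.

96.020 g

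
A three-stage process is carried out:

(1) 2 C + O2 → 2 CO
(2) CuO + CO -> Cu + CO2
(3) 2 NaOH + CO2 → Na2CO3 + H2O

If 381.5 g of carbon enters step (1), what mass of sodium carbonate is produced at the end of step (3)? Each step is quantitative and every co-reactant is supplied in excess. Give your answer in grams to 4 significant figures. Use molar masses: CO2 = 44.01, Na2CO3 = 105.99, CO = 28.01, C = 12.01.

3367 g

n(C) = 381.5 / 12.01 = 31.765 mol.
Reaction (1): C→CO ratio 2:2 ⇒ n(CO) = 31.765 mol.
Reaction (2): CO→CO2 ratio 1:1 ⇒ n(CO2) = 31.765 mol.
Reaction (3): CO2→Na2CO3 ratio 1:1 ⇒ n(Na2CO3) = 31.765 mol.
Mass of Na2CO3 = 31.765 × 105.99 = 3366.8 g.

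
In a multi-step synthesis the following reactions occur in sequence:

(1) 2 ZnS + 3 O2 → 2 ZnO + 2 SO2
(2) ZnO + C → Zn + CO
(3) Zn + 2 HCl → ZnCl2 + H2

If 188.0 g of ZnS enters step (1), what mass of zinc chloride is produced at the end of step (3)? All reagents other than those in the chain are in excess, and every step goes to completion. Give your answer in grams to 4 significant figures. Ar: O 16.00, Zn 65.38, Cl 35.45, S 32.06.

M(ZnS) = 65.38 + 32.06 = 97.44 g/mol.
M(ZnCl2) = 65.38 + 2(35.45) = 136.28 g/mol.
n(ZnS) = 188.0 / 97.44 = 1.9294 mol.
Reaction (1): ZnS→ZnO ratio 2:2 ⇒ n(ZnO) = 1.9294 mol.
Reaction (2): ZnO→Zn ratio 1:1 ⇒ n(Zn) = 1.9294 mol.
Reaction (3): Zn→ZnCl2 ratio 1:1 ⇒ n(ZnCl2) = 1.9294 mol.
Mass of ZnCl2 = 1.9294 × 136.28 = 262.94 g.

262.9 g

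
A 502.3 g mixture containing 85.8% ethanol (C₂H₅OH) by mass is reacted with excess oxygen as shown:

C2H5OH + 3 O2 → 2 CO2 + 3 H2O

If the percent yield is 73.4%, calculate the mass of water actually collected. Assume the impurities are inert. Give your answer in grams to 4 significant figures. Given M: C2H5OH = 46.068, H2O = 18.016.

371.1 g

Pure C2H5OH available = 502.3 g × 0.858 = 430.97 g.
n(C2H5OH) = 430.97 g / 46.068 g/mol = 9.3552 mol.
From the equation the C2H5OH:H2O mole ratio is 1:3, so n(H2O) = 9.3552 × 3/1 = 28.065 mol.
Mass of H2O = 28.065 mol × 18.016 g/mol = 505.63 g.
Actual mass collected = 505.63 g × 0.734 = 371.13 g.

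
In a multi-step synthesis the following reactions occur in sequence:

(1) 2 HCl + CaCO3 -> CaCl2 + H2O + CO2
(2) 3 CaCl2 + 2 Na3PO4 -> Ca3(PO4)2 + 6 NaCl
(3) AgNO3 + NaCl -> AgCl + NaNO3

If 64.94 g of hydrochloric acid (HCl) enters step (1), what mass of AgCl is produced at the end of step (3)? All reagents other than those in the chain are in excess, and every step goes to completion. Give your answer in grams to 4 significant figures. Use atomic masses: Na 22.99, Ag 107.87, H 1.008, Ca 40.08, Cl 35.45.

255.3 g

M(HCl) = 1.008 + 35.45 = 36.458 g/mol.
M(AgCl) = 107.87 + 35.45 = 143.32 g/mol.
n(HCl) = 64.94 / 36.458 = 1.7812 mol.
Reaction (1): HCl→CaCl2 ratio 2:1 ⇒ n(CaCl2) = 0.89061 mol.
Reaction (2): CaCl2→NaCl ratio 3:6 ⇒ n(NaCl) = 1.7812 mol.
Reaction (3): NaCl→AgCl ratio 1:1 ⇒ n(AgCl) = 1.7812 mol.
Mass of AgCl = 1.7812 × 143.32 = 255.29 g.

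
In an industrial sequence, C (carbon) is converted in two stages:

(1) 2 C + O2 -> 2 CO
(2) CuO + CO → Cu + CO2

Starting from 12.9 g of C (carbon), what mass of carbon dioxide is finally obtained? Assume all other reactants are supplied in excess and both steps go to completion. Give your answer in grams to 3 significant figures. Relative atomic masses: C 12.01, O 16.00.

47.3 g

M(C) = 12.01 g/mol.
M(CO2) = 12.01 + 2(16.00) = 44.01 g/mol.
n(C) = 12.90 / 12.01 = 1.074 mol.
Step 1 gives a 2:2 ratio of C to CO, so n(CO) = 1.074 mol.
In step 2 the CO:CO2 ratio is 1:1, so n(CO2) = 1.074 mol.
Mass of CO2 = 1.074 × 44.01 = 47.27 g.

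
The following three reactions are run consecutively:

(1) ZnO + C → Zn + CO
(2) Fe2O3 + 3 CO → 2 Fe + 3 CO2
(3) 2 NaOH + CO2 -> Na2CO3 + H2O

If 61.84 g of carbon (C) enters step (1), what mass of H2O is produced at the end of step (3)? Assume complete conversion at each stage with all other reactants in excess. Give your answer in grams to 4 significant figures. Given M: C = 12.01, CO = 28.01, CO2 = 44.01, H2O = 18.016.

n(C) = 61.84 / 12.01 = 5.1490 mol.
Reaction (1): C→CO ratio 1:1 ⇒ n(CO) = 5.1490 mol.
Reaction (2): CO→CO2 ratio 3:3 ⇒ n(CO2) = 5.1490 mol.
Reaction (3): CO2→H2O ratio 1:1 ⇒ n(H2O) = 5.1490 mol.
Mass of H2O = 5.1490 × 18.016 = 92.765 g.

92.77 g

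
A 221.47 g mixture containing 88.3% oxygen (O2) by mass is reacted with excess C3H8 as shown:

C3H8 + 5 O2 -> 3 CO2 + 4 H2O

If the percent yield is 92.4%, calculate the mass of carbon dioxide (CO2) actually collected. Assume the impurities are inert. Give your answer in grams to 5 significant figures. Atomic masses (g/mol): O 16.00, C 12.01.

149.11 g

Pure O2 available = 221.47 g × 0.883 = 195.558 g.
M(O2) = 2(16.00) = 32.00 g/mol.
M(CO2) = 12.01 + 2(16.00) = 44.01 g/mol.
n(O2) = 195.558 g / 32.00 g/mol = 6.11119 mol.
From the equation the O2:CO2 mole ratio is 5:3, so n(CO2) = 6.11119 × 3/5 = 3.66671 mol.
Mass of CO2 = 3.66671 mol × 44.01 g/mol = 161.372 g.
Actual mass collected = 161.372 g × 0.924 = 149.108 g.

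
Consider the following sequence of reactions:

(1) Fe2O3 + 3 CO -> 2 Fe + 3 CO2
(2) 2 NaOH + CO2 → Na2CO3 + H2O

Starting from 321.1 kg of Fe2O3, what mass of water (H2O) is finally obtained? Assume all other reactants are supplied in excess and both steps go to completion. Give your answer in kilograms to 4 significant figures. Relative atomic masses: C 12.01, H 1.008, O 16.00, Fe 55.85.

M(Fe2O3) = 2(55.85) + 3(16.00) = 159.70 g/mol.
M(H2O) = 2(1.008) + 16.00 = 18.016 g/mol.
321.1 kg = 321100 g.
n(Fe2O3) = 321100 / 159.70 = 2010.6 mol.
Step 1 gives a 1:3 ratio of Fe2O3 to CO2, so n(CO2) = 6031.9 mol.
In step 2 the CO2:H2O ratio is 1:1, so n(H2O) = 6031.9 mol.
Mass of H2O = 6031.9 × 18.016 = 108670 g = 108.7 kg.

108.7 kg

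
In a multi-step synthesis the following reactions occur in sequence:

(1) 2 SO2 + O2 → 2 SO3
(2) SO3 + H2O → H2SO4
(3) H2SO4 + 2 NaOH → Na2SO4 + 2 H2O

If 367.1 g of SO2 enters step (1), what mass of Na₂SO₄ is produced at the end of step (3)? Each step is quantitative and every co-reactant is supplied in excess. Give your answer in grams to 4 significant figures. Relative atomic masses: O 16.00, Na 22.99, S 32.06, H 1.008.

M(SO2) = 32.06 + 2(16.00) = 64.06 g/mol.
M(Na2SO4) = 2(22.99) + 32.06 + 4(16.00) = 142.04 g/mol.
n(SO2) = 367.1 / 64.06 = 5.7306 mol.
Reaction (1): SO2→SO3 ratio 2:2 ⇒ n(SO3) = 5.7306 mol.
Reaction (2): SO3→H2SO4 ratio 1:1 ⇒ n(H2SO4) = 5.7306 mol.
Reaction (3): H2SO4→Na2SO4 ratio 1:1 ⇒ n(Na2SO4) = 5.7306 mol.
Mass of Na2SO4 = 5.7306 × 142.04 = 813.97 g.

814.0 g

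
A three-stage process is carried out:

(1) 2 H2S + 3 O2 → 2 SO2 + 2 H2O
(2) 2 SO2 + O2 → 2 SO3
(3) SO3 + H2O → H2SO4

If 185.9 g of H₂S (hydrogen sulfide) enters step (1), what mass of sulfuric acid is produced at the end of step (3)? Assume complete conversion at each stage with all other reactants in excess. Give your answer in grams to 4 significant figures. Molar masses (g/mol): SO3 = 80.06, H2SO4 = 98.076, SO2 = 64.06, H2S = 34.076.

n(H2S) = 185.9 / 34.076 = 5.4555 mol.
Reaction (1): H2S→SO2 ratio 2:2 ⇒ n(SO2) = 5.4555 mol.
Reaction (2): SO2→SO3 ratio 2:2 ⇒ n(SO3) = 5.4555 mol.
Reaction (3): SO3→H2SO4 ratio 1:1 ⇒ n(H2SO4) = 5.4555 mol.
Mass of H2SO4 = 5.4555 × 98.076 = 535.05 g.

535.0 g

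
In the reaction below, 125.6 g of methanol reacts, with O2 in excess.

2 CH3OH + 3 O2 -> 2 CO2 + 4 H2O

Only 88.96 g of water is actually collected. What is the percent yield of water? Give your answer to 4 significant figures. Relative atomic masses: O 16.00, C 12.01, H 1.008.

62.98 %

M(CH3OH) = 12.01 + 4(1.008) + 16.00 = 32.042 g/mol.
M(H2O) = 2(1.008) + 16.00 = 18.016 g/mol.
n(CH3OH) = 125.60 g / 32.042 g/mol = 3.9199 mol.
From the equation the CH3OH:H2O mole ratio is 2:4, so n(H2O) = 3.9199 × 4/2 = 7.8397 mol.
Mass of H2O = 7.8397 mol × 18.016 g/mol = 141.24 g.
This is the theoretical yield. Percent yield = 88.96 g / 141.24 g × 100% = 62.985%.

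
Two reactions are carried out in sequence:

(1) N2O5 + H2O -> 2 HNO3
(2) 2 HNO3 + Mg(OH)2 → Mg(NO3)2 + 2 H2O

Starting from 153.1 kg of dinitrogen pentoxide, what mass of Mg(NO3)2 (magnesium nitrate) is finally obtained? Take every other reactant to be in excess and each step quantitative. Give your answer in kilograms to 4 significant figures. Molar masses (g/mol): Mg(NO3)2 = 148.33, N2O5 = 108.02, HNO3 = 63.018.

210.2 kg

153.1 kg = 153100 g.
n(N2O5) = 153100 / 108.02 = 1417.3 mol.
Step 1 gives a 1:2 ratio of N2O5 to HNO3, so n(HNO3) = 2834.7 mol.
In step 2 the HNO3:Mg(NO3)2 ratio is 2:1, so n(Mg(NO3)2) = 1417.3 mol.
Mass of Mg(NO3)2 = 1417.3 × 148.33 = 210230 g = 210.2 kg.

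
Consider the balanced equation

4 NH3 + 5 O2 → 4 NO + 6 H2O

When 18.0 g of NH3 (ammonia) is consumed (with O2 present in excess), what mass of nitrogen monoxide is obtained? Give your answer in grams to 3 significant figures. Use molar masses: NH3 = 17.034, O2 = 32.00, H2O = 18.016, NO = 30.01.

31.7 g

n(NH3) = 18.00 g / 17.034 g/mol = 1.057 mol.
From the equation the NH3:NO mole ratio is 4:4, so n(NO) = 1.057 × 4/4 = 1.057 mol.
Mass of NO = 1.057 mol × 30.01 g/mol = 31.71 g.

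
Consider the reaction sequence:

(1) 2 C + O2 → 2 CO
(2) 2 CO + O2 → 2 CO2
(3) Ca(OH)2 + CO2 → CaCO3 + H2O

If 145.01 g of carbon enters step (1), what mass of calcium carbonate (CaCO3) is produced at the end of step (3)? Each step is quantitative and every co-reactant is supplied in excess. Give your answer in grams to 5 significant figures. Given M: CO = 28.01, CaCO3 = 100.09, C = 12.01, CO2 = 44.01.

n(C) = 145.01 / 12.01 = 12.0741 mol.
Reaction (1): C→CO ratio 2:2 ⇒ n(CO) = 12.0741 mol.
Reaction (2): CO→CO2 ratio 2:2 ⇒ n(CO2) = 12.0741 mol.
Reaction (3): CO2→CaCO3 ratio 1:1 ⇒ n(CaCO3) = 12.0741 mol.
Mass of CaCO3 = 12.0741 × 100.09 = 1208.50 g.

1208.5 g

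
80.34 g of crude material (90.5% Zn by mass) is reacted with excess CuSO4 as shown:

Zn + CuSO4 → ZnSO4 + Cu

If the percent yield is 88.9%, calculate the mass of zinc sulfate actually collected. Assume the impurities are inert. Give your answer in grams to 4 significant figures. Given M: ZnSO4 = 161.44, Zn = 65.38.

159.6 g

Pure Zn available = 80.34 g × 0.905 = 72.708 g.
n(Zn) = 72.708 g / 65.38 g/mol = 1.1121 mol.
From the equation the Zn:ZnSO4 mole ratio is 1:1, so n(ZnSO4) = 1.1121 × 1/1 = 1.1121 mol.
Mass of ZnSO4 = 1.1121 mol × 161.44 g/mol = 179.53 g.
Actual mass collected = 179.53 g × 0.889 = 159.61 g.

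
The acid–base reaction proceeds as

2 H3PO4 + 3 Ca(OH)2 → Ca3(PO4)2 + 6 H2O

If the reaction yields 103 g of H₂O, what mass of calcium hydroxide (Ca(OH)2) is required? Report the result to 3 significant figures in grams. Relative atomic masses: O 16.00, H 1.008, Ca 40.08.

212 g

M(H2O) = 2(1.008) + 16.00 = 18.016 g/mol.
M(Ca(OH)2) = 40.08 + 2(16.00) + 2(1.008) = 74.096 g/mol.
n(H2O) = 103.0 g / 18.016 g/mol = 5.717 mol.
From the equation the H2O:Ca(OH)2 mole ratio is 6:3, so n(Ca(OH)2) = 5.717 × 3/6 = 2.859 mol.
Mass of Ca(OH)2 = 2.859 mol × 74.096 g/mol = 211.8 g.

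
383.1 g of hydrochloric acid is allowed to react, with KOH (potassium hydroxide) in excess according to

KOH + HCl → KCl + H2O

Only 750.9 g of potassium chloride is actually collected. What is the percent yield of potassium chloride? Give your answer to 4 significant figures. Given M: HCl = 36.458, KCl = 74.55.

95.86 %

n(HCl) = 383.10 g / 36.458 g/mol = 10.508 mol.
From the equation the HCl:KCl mole ratio is 1:1, so n(KCl) = 10.508 × 1/1 = 10.508 mol.
Mass of KCl = 10.508 mol × 74.55 g/mol = 783.37 g.
This is the theoretical yield. Percent yield = 750.9 g / 783.37 g × 100% = 95.855%.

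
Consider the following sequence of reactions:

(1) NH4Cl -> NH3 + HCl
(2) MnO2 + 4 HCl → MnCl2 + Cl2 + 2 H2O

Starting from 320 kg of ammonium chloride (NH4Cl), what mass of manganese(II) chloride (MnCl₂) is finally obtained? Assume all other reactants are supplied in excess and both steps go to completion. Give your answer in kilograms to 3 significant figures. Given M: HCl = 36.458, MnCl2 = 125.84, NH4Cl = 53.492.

188 kg

320 kg = 320000 g.
n(NH4Cl) = 320000 / 53.492 = 5982 mol.
Step 1 gives a 1:1 ratio of NH4Cl to HCl, so n(HCl) = 5982 mol.
In step 2 the HCl:MnCl2 ratio is 4:1, so n(MnCl2) = 1496 mol.
Mass of MnCl2 = 1496 × 125.84 = 188200 g = 188 kg.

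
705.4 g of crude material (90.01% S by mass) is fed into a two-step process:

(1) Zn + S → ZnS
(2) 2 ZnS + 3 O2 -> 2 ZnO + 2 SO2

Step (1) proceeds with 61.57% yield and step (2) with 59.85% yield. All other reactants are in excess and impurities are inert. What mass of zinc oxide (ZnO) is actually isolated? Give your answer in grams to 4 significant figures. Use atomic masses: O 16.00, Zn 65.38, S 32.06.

593.9 g

Pure S = 705.4 × 0.9001 = 634.93 g.
M(S) = 32.06 g/mol.
M(ZnO) = 65.38 + 16.00 = 81.38 g/mol.
n(S) = 634.93 / 32.06 = 19.804 mol.
Step 1 (S:ZnS = 1:1): theoretical n(ZnS) = 19.804 mol; at 61.57% yield, n(ZnS) = 12.194 mol.
Step 2 (ZnS:ZnO = 2:2): theoretical n(ZnO) = 12.194 mol, so theoretical mass = 12.194 × 81.38 = 992.31 g.
At 59.85% yield, actual mass of ZnO = 992.31 × 0.5985 = 593.90 g.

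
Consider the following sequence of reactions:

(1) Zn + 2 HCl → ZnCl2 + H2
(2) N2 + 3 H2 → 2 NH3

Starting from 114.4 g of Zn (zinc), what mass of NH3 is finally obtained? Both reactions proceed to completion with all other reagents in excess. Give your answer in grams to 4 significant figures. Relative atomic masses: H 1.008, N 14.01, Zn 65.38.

19.87 g

M(Zn) = 65.38 g/mol.
M(NH3) = 14.01 + 3(1.008) = 17.034 g/mol.
n(Zn) = 114.40 / 65.38 = 1.7498 mol.
Step 1 gives a 1:1 ratio of Zn to H2, so n(H2) = 1.7498 mol.
In step 2 the H2:NH3 ratio is 3:2, so n(NH3) = 1.1665 mol.
Mass of NH3 = 1.1665 × 17.034 = 19.870 g.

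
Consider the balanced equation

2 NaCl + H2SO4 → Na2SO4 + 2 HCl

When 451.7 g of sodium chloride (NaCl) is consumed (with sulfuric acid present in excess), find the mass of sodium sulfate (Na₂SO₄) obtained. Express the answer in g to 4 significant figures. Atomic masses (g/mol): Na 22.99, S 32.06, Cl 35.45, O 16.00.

548.9 g

M(NaCl) = 22.99 + 35.45 = 58.44 g/mol.
M(Na2SO4) = 2(22.99) + 32.06 + 4(16.00) = 142.04 g/mol.
n(NaCl) = 451.70 g / 58.44 g/mol = 7.7293 mol.
From the equation the NaCl:Na2SO4 mole ratio is 2:1, so n(Na2SO4) = 7.7293 × 1/2 = 3.8646 mol.
Mass of Na2SO4 = 3.8646 mol × 142.04 g/mol = 548.93 g.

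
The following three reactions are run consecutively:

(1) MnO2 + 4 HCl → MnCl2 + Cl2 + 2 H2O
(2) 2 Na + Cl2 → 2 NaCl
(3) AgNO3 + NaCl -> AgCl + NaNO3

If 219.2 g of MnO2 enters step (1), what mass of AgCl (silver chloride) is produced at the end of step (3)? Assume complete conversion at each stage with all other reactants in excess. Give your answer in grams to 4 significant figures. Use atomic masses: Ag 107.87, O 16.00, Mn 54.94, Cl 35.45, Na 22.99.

722.7 g

M(MnO2) = 54.94 + 2(16.00) = 86.94 g/mol.
M(AgCl) = 107.87 + 35.45 = 143.32 g/mol.
n(MnO2) = 219.2 / 86.94 = 2.5213 mol.
Reaction (1): MnO2→Cl2 ratio 1:1 ⇒ n(Cl2) = 2.5213 mol.
Reaction (2): Cl2→NaCl ratio 1:2 ⇒ n(NaCl) = 5.0426 mol.
Reaction (3): NaCl→AgCl ratio 1:1 ⇒ n(AgCl) = 5.0426 mol.
Mass of AgCl = 5.0426 × 143.32 = 722.70 g.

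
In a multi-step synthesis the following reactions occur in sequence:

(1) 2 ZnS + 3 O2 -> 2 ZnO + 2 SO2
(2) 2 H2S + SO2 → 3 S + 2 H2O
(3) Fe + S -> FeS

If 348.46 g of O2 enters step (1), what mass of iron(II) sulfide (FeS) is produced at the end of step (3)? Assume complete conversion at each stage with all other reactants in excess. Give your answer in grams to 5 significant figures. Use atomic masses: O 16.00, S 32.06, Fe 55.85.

M(O2) = 2(16.00) = 32.00 g/mol.
M(FeS) = 55.85 + 32.06 = 87.91 g/mol.
n(O2) = 348.46 / 32.00 = 10.8894 mol.
Reaction (1): O2→SO2 ratio 3:2 ⇒ n(SO2) = 7.25958 mol.
Reaction (2): SO2→S ratio 1:3 ⇒ n(S) = 21.7787 mol.
Reaction (3): S→FeS ratio 1:1 ⇒ n(FeS) = 21.7787 mol.
Mass of FeS = 21.7787 × 87.91 = 1914.57 g.

1914.6 g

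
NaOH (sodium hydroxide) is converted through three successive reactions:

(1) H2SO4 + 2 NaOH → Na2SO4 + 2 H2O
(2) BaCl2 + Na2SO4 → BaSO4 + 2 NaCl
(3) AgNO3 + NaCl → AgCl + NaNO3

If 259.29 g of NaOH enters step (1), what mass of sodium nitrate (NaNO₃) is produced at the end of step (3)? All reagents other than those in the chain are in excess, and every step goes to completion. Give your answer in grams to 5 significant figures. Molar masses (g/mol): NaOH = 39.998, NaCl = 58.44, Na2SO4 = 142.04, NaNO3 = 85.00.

551.02 g

n(NaOH) = 259.29 / 39.998 = 6.48257 mol.
Reaction (1): NaOH→Na2SO4 ratio 2:1 ⇒ n(Na2SO4) = 3.24129 mol.
Reaction (2): Na2SO4→NaCl ratio 1:2 ⇒ n(NaCl) = 6.48257 mol.
Reaction (3): NaCl→NaNO3 ratio 1:1 ⇒ n(NaNO3) = 6.48257 mol.
Mass of NaNO3 = 6.48257 × 85.00 = 551.019 g.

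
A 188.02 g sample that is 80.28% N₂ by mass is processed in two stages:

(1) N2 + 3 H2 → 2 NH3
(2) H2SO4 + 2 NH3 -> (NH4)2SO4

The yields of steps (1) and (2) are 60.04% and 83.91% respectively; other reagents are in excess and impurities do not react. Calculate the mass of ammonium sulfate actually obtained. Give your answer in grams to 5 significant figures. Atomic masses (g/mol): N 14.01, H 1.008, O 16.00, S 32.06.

358.63 g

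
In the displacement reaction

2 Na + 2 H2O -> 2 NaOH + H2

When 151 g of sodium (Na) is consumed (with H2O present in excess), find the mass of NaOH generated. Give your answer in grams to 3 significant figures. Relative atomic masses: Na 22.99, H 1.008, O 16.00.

263 g

M(Na) = 22.99 g/mol.
M(NaOH) = 22.99 + 16.00 + 1.008 = 39.998 g/mol.
n(Na) = 151.0 g / 22.99 g/mol = 6.568 mol.
From the equation the Na:NaOH mole ratio is 2:2, so n(NaOH) = 6.568 × 2/2 = 6.568 mol.
Mass of NaOH = 6.568 mol × 39.998 g/mol = 262.7 g.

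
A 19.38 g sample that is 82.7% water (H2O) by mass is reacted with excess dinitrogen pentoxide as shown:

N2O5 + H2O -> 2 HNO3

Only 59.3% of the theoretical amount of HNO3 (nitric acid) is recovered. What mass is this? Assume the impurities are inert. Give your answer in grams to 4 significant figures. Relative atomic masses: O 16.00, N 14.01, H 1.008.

66.49 g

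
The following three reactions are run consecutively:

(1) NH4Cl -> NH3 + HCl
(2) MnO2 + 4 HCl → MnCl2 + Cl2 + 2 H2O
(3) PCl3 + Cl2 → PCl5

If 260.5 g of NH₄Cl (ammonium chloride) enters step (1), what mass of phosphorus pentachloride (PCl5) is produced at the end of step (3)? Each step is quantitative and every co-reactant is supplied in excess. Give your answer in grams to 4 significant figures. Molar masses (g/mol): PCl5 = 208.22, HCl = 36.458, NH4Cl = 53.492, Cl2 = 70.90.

253.5 g

n(NH4Cl) = 260.5 / 53.492 = 4.8699 mol.
Reaction (1): NH4Cl→HCl ratio 1:1 ⇒ n(HCl) = 4.8699 mol.
Reaction (2): HCl→Cl2 ratio 4:1 ⇒ n(Cl2) = 1.2175 mol.
Reaction (3): Cl2→PCl5 ratio 1:1 ⇒ n(PCl5) = 1.2175 mol.
Mass of PCl5 = 1.2175 × 208.22 = 253.50 g.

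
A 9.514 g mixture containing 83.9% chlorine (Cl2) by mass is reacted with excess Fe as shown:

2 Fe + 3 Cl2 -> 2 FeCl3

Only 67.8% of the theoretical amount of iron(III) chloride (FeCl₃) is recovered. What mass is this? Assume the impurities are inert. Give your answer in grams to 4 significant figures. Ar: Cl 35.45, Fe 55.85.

Pure Cl2 available = 9.514 g × 0.839 = 7.9822 g.
M(Cl2) = 2(35.45) = 70.90 g/mol.
M(FeCl3) = 55.85 + 3(35.45) = 162.20 g/mol.
n(Cl2) = 7.9822 g / 70.90 g/mol = 0.11258 mol.
From the equation the Cl2:FeCl3 mole ratio is 3:2, so n(FeCl3) = 0.11258 × 2/3 = 0.075056 mol.
Mass of FeCl3 = 0.075056 mol × 162.20 g/mol = 12.174 g.
Actual mass collected = 12.174 g × 0.678 = 8.2541 g.

8.254 g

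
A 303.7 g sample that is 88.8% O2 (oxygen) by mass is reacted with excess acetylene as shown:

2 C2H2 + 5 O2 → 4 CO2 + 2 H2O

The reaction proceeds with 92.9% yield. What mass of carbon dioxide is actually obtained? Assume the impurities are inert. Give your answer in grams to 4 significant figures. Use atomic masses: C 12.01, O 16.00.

Pure O2 available = 303.7 g × 0.888 = 269.69 g.
M(O2) = 2(16.00) = 32.00 g/mol.
M(CO2) = 12.01 + 2(16.00) = 44.01 g/mol.
n(O2) = 269.69 g / 32.00 g/mol = 8.4277 mol.
From the equation the O2:CO2 mole ratio is 5:4, so n(CO2) = 8.4277 × 4/5 = 6.7421 mol.
Mass of CO2 = 6.7421 mol × 44.01 g/mol = 296.72 g.
Actual mass collected = 296.72 g × 0.929 = 275.65 g.

275.7 g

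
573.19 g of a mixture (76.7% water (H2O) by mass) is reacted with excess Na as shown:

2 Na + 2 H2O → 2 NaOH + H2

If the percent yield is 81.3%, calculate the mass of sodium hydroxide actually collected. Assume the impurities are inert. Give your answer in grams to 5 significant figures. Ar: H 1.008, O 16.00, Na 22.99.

793.53 g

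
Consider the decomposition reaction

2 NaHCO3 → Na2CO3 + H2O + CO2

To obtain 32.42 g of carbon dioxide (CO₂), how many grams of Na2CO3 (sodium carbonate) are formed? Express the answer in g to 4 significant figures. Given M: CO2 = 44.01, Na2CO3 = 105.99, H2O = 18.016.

n(CO2) = 32.420 g / 44.01 g/mol = 0.73665 mol.
From the equation the CO2:Na2CO3 mole ratio is 1:1, so n(Na2CO3) = 0.73665 × 1/1 = 0.73665 mol.
Mass of Na2CO3 = 0.73665 mol × 105.99 g/mol = 78.078 g.

78.08 g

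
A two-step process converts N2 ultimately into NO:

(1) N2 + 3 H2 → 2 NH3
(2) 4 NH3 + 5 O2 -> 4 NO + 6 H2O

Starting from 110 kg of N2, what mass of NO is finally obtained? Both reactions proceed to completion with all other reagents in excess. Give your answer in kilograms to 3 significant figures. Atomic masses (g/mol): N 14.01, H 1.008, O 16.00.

M(N2) = 2(14.01) = 28.02 g/mol.
M(NO) = 14.01 + 16.00 = 30.01 g/mol.
110 kg = 110000 g.
n(N2) = 110000 / 28.02 = 3926 mol.
Step 1 gives a 1:2 ratio of N2 to NH3, so n(NH3) = 7852 mol.
In step 2 the NH3:NO ratio is 4:4, so n(NO) = 7852 mol.
Mass of NO = 7852 × 30.01 = 235600 g = 236 kg.

236 kg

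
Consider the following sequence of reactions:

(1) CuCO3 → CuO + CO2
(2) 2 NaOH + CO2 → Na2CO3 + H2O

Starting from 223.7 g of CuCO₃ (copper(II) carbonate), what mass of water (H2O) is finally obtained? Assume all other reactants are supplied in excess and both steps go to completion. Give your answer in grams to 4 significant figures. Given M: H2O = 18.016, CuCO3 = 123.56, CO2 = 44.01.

n(CuCO3) = 223.70 / 123.56 = 1.8105 mol.
Step 1 gives a 1:1 ratio of CuCO3 to CO2, so n(CO2) = 1.8105 mol.
In step 2 the CO2:H2O ratio is 1:1, so n(H2O) = 1.8105 mol.
Mass of H2O = 1.8105 × 18.016 = 32.617 g.

32.62 g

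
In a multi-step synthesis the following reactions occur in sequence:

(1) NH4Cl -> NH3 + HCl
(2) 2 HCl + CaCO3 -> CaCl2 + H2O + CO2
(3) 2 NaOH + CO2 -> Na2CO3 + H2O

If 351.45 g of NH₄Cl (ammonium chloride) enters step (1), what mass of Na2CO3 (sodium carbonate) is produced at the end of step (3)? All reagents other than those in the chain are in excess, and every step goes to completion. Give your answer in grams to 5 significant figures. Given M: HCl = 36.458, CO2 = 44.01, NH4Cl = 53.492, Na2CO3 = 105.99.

348.18 g

n(NH4Cl) = 351.45 / 53.492 = 6.57014 mol.
Reaction (1): NH4Cl→HCl ratio 1:1 ⇒ n(HCl) = 6.57014 mol.
Reaction (2): HCl→CO2 ratio 2:1 ⇒ n(CO2) = 3.28507 mol.
Reaction (3): CO2→Na2CO3 ratio 1:1 ⇒ n(Na2CO3) = 3.28507 mol.
Mass of Na2CO3 = 3.28507 × 105.99 = 348.185 g.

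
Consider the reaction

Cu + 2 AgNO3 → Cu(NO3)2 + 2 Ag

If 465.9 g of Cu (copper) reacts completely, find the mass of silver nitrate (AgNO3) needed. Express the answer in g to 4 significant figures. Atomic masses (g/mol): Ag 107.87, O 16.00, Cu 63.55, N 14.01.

2491 g

M(Cu) = 63.55 g/mol.
M(AgNO3) = 107.87 + 14.01 + 3(16.00) = 169.88 g/mol.
n(Cu) = 465.90 g / 63.55 g/mol = 7.3312 mol.
From the equation the Cu:AgNO3 mole ratio is 1:2, so n(AgNO3) = 7.3312 × 2/1 = 14.662 mol.
Mass of AgNO3 = 14.662 mol × 169.88 g/mol = 2490.9 g.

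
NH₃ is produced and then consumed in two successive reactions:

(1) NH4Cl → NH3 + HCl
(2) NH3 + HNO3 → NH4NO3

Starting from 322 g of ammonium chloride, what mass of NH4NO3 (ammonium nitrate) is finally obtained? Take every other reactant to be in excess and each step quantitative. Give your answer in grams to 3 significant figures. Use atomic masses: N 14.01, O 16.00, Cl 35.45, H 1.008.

482 g

M(NH4Cl) = 14.01 + 4(1.008) + 35.45 = 53.492 g/mol.
M(NH4NO3) = 2(14.01) + 4(1.008) + 3(16.00) = 80.052 g/mol.
n(NH4Cl) = 322.0 / 53.492 = 6.020 mol.
Step 1 gives a 1:1 ratio of NH4Cl to NH3, so n(NH3) = 6.020 mol.
In step 2 the NH3:NH4NO3 ratio is 1:1, so n(NH4NO3) = 6.020 mol.
Mass of NH4NO3 = 6.020 × 80.052 = 481.9 g.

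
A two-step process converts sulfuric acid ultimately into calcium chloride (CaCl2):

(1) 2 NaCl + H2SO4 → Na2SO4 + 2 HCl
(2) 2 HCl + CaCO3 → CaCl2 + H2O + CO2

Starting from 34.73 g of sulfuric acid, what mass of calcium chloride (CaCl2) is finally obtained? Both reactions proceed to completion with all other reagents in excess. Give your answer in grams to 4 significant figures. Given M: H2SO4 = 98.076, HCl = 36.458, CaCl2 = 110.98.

n(H2SO4) = 34.730 / 98.076 = 0.35411 mol.
Step 1 gives a 1:2 ratio of H2SO4 to HCl, so n(HCl) = 0.70823 mol.
In step 2 the HCl:CaCl2 ratio is 2:1, so n(CaCl2) = 0.35411 mol.
Mass of CaCl2 = 0.35411 × 110.98 = 39.299 g.

39.30 g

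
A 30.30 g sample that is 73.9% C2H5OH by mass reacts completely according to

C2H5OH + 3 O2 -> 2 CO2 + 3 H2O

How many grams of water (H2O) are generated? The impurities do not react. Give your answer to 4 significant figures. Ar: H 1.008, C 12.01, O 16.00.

26.27 g

Mass of pure C2H5OH = 30.30 g × 0.739 = 22.392 g.
M(C2H5OH) = 2(12.01) + 6(1.008) + 16.00 = 46.068 g/mol.
M(H2O) = 2(1.008) + 16.00 = 18.016 g/mol.
n(C2H5OH) = 22.392 g / 46.068 g/mol = 0.48606 mol.
From the equation the C2H5OH:H2O mole ratio is 1:3, so n(H2O) = 0.48606 × 3/1 = 1.4582 mol.
Mass of H2O = 1.4582 mol × 18.016 g/mol = 26.270 g.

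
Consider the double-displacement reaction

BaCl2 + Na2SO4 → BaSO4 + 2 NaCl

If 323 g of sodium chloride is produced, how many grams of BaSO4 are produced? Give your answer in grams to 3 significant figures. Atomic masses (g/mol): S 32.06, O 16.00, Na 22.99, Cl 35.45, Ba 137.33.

645 g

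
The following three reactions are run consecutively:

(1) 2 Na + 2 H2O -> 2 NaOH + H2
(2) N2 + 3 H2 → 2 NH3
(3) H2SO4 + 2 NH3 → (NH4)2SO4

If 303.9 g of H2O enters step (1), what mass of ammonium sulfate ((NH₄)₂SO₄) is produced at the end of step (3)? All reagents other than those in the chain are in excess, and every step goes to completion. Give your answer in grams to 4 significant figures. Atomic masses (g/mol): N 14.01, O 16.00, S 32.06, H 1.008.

371.5 g

M(H2O) = 2(1.008) + 16.00 = 18.016 g/mol.
M((NH4)2SO4) = 2(14.01) + 8(1.008) + 32.06 + 4(16.00) = 132.144 g/mol.
n(H2O) = 303.9 / 18.016 = 16.868 mol.
Reaction (1): H2O→H2 ratio 2:1 ⇒ n(H2) = 8.4342 mol.
Reaction (2): H2→NH3 ratio 3:2 ⇒ n(NH3) = 5.6228 mol.
Reaction (3): NH3→(NH4)2SO4 ratio 2:1 ⇒ n((NH4)2SO4) = 2.8114 mol.
Mass of (NH4)2SO4 = 2.8114 × 132.144 = 371.51 g.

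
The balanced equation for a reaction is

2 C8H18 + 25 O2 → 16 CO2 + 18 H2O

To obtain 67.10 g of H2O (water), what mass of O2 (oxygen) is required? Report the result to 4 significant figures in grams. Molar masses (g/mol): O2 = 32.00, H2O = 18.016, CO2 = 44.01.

n(H2O) = 67.100 g / 18.016 g/mol = 3.7245 mol.
From the equation the H2O:O2 mole ratio is 18:25, so n(O2) = 3.7245 × 25/18 = 5.1729 mol.
Mass of O2 = 5.1729 mol × 32.00 g/mol = 165.53 g.

165.5 g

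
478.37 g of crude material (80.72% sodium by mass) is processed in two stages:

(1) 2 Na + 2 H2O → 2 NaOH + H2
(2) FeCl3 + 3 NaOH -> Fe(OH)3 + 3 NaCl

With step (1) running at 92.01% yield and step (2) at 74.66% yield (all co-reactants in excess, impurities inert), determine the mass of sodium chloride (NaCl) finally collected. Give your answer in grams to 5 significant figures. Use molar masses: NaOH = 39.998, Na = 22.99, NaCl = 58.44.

674.28 g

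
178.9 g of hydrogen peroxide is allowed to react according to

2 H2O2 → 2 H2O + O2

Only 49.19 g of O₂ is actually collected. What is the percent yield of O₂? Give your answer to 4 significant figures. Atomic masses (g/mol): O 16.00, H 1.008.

M(H2O2) = 2(1.008) + 2(16.00) = 34.016 g/mol.
M(O2) = 2(16.00) = 32.00 g/mol.
n(H2O2) = 178.90 g / 34.016 g/mol = 5.2593 mol.
From the equation the H2O2:O2 mole ratio is 2:1, so n(O2) = 5.2593 × 1/2 = 2.6296 mol.
Mass of O2 = 2.6296 mol × 32.00 g/mol = 84.149 g.
This is the theoretical yield. Percent yield = 49.19 g / 84.149 g × 100% = 58.456%.

58.46 %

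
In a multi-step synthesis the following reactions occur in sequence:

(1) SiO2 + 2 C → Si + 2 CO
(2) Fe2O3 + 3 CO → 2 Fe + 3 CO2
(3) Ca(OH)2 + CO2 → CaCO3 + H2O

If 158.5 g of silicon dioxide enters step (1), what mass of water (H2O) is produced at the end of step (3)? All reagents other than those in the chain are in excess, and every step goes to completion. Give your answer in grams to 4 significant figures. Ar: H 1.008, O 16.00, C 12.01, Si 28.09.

95.04 g

M(SiO2) = 28.09 + 2(16.00) = 60.09 g/mol.
M(H2O) = 2(1.008) + 16.00 = 18.016 g/mol.
n(SiO2) = 158.5 / 60.09 = 2.6377 mol.
Reaction (1): SiO2→CO ratio 1:2 ⇒ n(CO) = 5.2754 mol.
Reaction (2): CO→CO2 ratio 3:3 ⇒ n(CO2) = 5.2754 mol.
Reaction (3): CO2→H2O ratio 1:1 ⇒ n(H2O) = 5.2754 mol.
Mass of H2O = 5.2754 × 18.016 = 95.042 g.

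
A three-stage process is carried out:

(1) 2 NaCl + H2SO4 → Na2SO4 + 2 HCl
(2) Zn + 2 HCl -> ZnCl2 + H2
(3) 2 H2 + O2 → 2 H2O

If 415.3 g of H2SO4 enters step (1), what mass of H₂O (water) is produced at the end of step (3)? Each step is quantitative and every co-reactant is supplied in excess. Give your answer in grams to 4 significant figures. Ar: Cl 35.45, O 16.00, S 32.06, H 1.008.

M(H2SO4) = 2(1.008) + 32.06 + 4(16.00) = 98.076 g/mol.
M(H2O) = 2(1.008) + 16.00 = 18.016 g/mol.
n(H2SO4) = 415.3 / 98.076 = 4.2345 mol.
Reaction (1): H2SO4→HCl ratio 1:2 ⇒ n(HCl) = 8.4689 mol.
Reaction (2): HCl→H2 ratio 2:1 ⇒ n(H2) = 4.2345 mol.
Reaction (3): H2→H2O ratio 2:2 ⇒ n(H2O) = 4.2345 mol.
Mass of H2O = 4.2345 × 18.016 = 76.288 g.

76.29 g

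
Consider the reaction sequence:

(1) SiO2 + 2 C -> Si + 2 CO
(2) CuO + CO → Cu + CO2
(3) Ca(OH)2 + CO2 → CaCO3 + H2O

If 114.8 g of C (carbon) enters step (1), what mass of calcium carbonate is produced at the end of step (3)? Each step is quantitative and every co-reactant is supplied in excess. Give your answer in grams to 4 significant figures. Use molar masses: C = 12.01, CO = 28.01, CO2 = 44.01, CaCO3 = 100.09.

n(C) = 114.8 / 12.01 = 9.5587 mol.
Reaction (1): C→CO ratio 2:2 ⇒ n(CO) = 9.5587 mol.
Reaction (2): CO→CO2 ratio 1:1 ⇒ n(CO2) = 9.5587 mol.
Reaction (3): CO2→CaCO3 ratio 1:1 ⇒ n(CaCO3) = 9.5587 mol.
Mass of CaCO3 = 9.5587 × 100.09 = 956.73 g.

956.7 g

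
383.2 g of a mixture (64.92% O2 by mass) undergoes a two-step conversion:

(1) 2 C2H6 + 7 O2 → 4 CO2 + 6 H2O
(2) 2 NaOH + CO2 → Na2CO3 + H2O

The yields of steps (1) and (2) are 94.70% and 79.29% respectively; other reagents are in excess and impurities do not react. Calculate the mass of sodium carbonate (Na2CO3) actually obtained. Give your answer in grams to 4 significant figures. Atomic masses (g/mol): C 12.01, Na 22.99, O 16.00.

353.5 g

Pure O2 = 383.2 × 0.6492 = 248.77 g.
M(O2) = 2(16.00) = 32.00 g/mol.
M(Na2CO3) = 2(22.99) + 12.01 + 3(16.00) = 105.99 g/mol.
n(O2) = 248.77 / 32.00 = 7.7742 mol.
Step 1 (O2:CO2 = 7:4): theoretical n(CO2) = 4.4424 mol; at 94.70% yield, n(CO2) = 4.2069 mol.
Step 2 (CO2:Na2CO3 = 1:1): theoretical n(Na2CO3) = 4.2069 mol, so theoretical mass = 4.2069 × 105.99 = 445.89 g.
At 79.29% yield, actual mass of Na2CO3 = 445.89 × 0.7929 = 353.55 g.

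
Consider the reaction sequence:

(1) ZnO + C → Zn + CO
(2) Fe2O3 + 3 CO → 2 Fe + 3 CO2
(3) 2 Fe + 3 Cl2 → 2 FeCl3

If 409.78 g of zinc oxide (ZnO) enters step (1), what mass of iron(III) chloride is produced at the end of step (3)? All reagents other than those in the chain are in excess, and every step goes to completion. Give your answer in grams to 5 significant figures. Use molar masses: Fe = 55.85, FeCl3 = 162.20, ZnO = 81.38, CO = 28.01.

544.49 g

n(ZnO) = 409.78 / 81.38 = 5.03539 mol.
Reaction (1): ZnO→CO ratio 1:1 ⇒ n(CO) = 5.03539 mol.
Reaction (2): CO→Fe ratio 3:2 ⇒ n(Fe) = 3.35693 mol.
Reaction (3): Fe→FeCl3 ratio 2:2 ⇒ n(FeCl3) = 3.35693 mol.
Mass of FeCl3 = 3.35693 × 162.20 = 544.493 g.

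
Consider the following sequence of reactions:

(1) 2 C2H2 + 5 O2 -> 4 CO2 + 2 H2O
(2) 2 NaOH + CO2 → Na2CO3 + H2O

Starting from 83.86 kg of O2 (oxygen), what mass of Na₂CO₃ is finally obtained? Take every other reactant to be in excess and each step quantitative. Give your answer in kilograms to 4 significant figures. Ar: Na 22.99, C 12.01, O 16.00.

M(O2) = 2(16.00) = 32.00 g/mol.
M(Na2CO3) = 2(22.99) + 12.01 + 3(16.00) = 105.99 g/mol.
83.86 kg = 83860 g.
n(O2) = 83860 / 32.00 = 2620.6 mol.
Step 1 gives a 5:4 ratio of O2 to CO2, so n(CO2) = 2096.5 mol.
In step 2 the CO2:Na2CO3 ratio is 1:1, so n(Na2CO3) = 2096.5 mol.
Mass of Na2CO3 = 2096.5 × 105.99 = 222210 g = 222.2 kg.

222.2 kg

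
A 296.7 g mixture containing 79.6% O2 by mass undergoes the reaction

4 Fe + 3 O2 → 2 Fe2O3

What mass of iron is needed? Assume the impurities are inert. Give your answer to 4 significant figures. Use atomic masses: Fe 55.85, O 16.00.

549.6 g

Mass of pure O2 = 296.7 g × 0.796 = 236.17 g.
M(O2) = 2(16.00) = 32.00 g/mol.
M(Fe) = 55.85 g/mol.
n(O2) = 236.17 g / 32.00 g/mol = 7.3804 mol.
From the equation the O2:Fe mole ratio is 3:4, so n(Fe) = 7.3804 × 4/3 = 9.8405 mol.
Mass of Fe = 9.8405 mol × 55.85 g/mol = 549.59 g.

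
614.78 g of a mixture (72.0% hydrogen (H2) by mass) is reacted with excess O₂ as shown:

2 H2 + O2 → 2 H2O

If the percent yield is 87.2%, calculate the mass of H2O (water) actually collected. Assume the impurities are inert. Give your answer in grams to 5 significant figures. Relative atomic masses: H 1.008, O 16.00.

Pure H2 available = 614.78 g × 0.720 = 442.642 g.
M(H2) = 2(1.008) = 2.016 g/mol.
M(H2O) = 2(1.008) + 16.00 = 18.016 g/mol.
n(H2) = 442.642 g / 2.016 g/mol = 219.564 mol.
From the equation the H2:H2O mole ratio is 2:2, so n(H2O) = 219.564 × 2/2 = 219.564 mol.
Mass of H2O = 219.564 mol × 18.016 g/mol = 3955.67 g.
Actual mass collected = 3955.67 g × 0.872 = 3449.34 g.

3449.3 g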